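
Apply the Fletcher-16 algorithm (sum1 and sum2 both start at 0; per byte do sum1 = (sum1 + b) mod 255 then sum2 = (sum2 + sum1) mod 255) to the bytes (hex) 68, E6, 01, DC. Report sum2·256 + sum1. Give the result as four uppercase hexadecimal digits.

352D

Running sums (mod 255):
  after byte 0 (68): sum1=104, sum2=104
  after byte 1 (E6): sum1=79, sum2=183
  after byte 2 (01): sum1=80, sum2=8
  after byte 3 (DC): sum1=45, sum2=53
Checksum = sum2·256 + sum1 = 53·256 + 45 = 13613 = 0x352D.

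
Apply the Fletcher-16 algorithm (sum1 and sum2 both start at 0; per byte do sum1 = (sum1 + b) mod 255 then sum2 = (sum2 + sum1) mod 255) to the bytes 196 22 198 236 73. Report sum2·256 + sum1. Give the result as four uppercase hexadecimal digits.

A7D7

Running sums (mod 255):
  after byte 0 (196): sum1=196, sum2=196
  after byte 1 (22): sum1=218, sum2=159
  after byte 2 (198): sum1=161, sum2=65
  after byte 3 (236): sum1=142, sum2=207
  after byte 4 (73): sum1=215, sum2=167
Checksum = sum2·256 + sum1 = 167·256 + 215 = 42967 = 0xA7D7.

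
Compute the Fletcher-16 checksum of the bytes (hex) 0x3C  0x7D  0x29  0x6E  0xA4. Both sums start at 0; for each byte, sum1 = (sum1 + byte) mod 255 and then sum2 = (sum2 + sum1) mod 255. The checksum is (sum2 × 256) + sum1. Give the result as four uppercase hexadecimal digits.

20F5

Running sums (mod 255):
  after byte 0 (0x3C): sum1=60, sum2=60
  after byte 1 (0x7D): sum1=185, sum2=245
  after byte 2 (0x29): sum1=226, sum2=216
  after byte 3 (0x6E): sum1=81, sum2=42
  after byte 4 (0xA4): sum1=245, sum2=32
Checksum = sum2·256 + sum1 = 32·256 + 245 = 8437 = 0x20F5.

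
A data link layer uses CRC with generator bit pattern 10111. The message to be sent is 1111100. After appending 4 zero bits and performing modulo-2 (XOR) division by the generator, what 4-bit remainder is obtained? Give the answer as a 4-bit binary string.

Append 4 zeros: 11111000000. Divide by 10111 (XOR where the leading bit is 1):
  pos 0: 11111 XOR 10111 = 01000
  pos 1: 10000 XOR 10111 = 00111
  pos 3: 11100 XOR 10111 = 01011
  pos 4: 10110 XOR 10111 = 00001
Remainder (last 4 bits) = 0100. This is the CRC / FCS.

0100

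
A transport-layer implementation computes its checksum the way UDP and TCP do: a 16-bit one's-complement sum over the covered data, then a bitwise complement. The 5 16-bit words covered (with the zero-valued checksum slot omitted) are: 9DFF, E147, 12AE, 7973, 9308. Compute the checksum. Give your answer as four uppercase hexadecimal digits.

618E

One's-complement addition (fold any carry out of bit 15 back into bit 0):
  0x9DFF + 0xE147 = 0x17F46 → wrap carry → 0x7F47
  0x7F47 + 0x12AE = 0x091F5
  0x91F5 + 0x7973 = 0x10B68 → wrap carry → 0x0B69
  0x0B69 + 0x9308 = 0x09E71
One's-complement sum = 0x9E71.
Checksum = ~0x9E71 & 0xFFFF = 0x618E.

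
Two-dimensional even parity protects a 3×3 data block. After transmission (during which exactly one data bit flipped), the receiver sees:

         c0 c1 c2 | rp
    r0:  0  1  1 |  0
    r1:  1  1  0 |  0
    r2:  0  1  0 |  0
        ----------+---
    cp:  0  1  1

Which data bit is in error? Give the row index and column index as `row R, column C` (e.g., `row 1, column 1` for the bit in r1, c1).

Recompute each row's even parity and compare to rp:
  r0: data parity 0, sent rp 0 → ok
  r1: data parity 0, sent rp 0 → ok
  r2: data parity 1, sent rp 0 → mismatch
Recompute each column's even parity and compare to cp:
  c0: data parity 1, sent cp 0 → mismatch
  c1: data parity 1, sent cp 1 → ok
  c2: data parity 1, sent cp 1 → ok
Exactly one row (r2) and one column (c0) fail → the flipped bit is at their intersection.

row 2, column 0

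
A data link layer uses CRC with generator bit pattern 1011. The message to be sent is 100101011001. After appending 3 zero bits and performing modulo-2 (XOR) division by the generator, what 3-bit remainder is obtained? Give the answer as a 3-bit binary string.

Append 3 zeros: 100101011001000. Divide by 1011 (XOR where the leading bit is 1):
  pos 0: 1001 XOR 1011 = 0010
  pos 2: 1001 XOR 1011 = 0010
  pos 4: 1001 XOR 1011 = 0010
  pos 6: 1010 XOR 1011 = 0001
  pos 9: 1010 XOR 1011 = 0001
Remainder (last 3 bits) = 100. This is the CRC / FCS.

100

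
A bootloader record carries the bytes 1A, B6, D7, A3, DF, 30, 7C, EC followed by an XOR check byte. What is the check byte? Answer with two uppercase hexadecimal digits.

XOR the bytes together:
  start with 0x1A
  0x1A ⊕ 0xB6 = 0xAC
  0xAC ⊕ 0xD7 = 0x7B
  0x7B ⊕ 0xA3 = 0xD8
  0xD8 ⊕ 0xDF = 0x07
  0x07 ⊕ 0x30 = 0x37
  0x37 ⊕ 0x7C = 0x4B
  0x4B ⊕ 0xEC = 0xA7

A7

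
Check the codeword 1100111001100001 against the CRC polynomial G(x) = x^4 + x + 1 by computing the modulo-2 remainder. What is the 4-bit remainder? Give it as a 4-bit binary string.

Modulo-2 division of 1100111001100001 by 10011:
  pos 0: 11001 XOR 10011 = 01010
  pos 1: 10101 XOR 10011 = 00110
  pos 3: 11010 XOR 10011 = 01001
  pos 4: 10010 XOR 10011 = 00001
  pos 8: 11100 XOR 10011 = 01111
  pos 9: 11110 XOR 10011 = 01101
  pos 10: 11010 XOR 10011 = 01001
  pos 11: 10011 XOR 10011 = 00000
Remainder = 0000 (zero — the frame passes the CRC check).

0000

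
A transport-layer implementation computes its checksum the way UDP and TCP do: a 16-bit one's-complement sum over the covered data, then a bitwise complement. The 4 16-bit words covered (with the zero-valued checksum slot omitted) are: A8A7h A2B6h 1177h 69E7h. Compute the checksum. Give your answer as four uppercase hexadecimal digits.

One's-complement addition (fold any carry out of bit 15 back into bit 0):
  0xA8A7 + 0xA2B6 = 0x14B5D → wrap carry → 0x4B5E
  0x4B5E + 0x1177 = 0x05CD5
  0x5CD5 + 0x69E7 = 0x0C6BC
One's-complement sum = 0xC6BC.
Checksum = ~0xC6BC & 0xFFFF = 0x3943.

3943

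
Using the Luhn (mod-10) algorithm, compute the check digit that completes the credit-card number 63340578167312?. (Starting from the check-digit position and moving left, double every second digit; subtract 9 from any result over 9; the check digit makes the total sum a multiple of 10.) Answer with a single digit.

Partial digits right→left: 2 1 3 7 6 1 8 7 5 0 4 3 3 6
Double every second digit counting from the check-digit position (so the 1st, 3rd, 5th, ... of the partial from the right).
  doubled (with −9 where >9): 4 6 3 7 1 8 6 → sum 35
  kept as-is: 1 7 1 7 0 3 6 → sum 25
Total = 35 + 25 = 60.
Check digit = (10 − (60 mod 10)) mod 10 = 0.

0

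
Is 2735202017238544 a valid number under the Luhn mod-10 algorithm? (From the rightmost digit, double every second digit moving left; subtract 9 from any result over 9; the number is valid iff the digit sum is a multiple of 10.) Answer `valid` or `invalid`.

From the right, keep odd positions and double even positions (subtract 9 from any doubled value over 9):
  doubled (positions 2,4,...): 8 7 4 2 4 4 6 4 → sum 39
  kept (positions 1,3,...): 4 5 3 7 0 0 5 7 → sum 31
Total = 70.
70 mod 10 = 0, so the number is valid.

valid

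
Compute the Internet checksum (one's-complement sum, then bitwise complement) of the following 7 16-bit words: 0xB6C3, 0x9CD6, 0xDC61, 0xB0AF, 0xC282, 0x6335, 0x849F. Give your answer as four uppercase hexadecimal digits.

One's-complement addition (fold any carry out of bit 15 back into bit 0):
  0xB6C3 + 0x9CD6 = 0x15399 → wrap carry → 0x539A
  0x539A + 0xDC61 = 0x12FFB → wrap carry → 0x2FFC
  0x2FFC + 0xB0AF = 0x0E0AB
  0xE0AB + 0xC282 = 0x1A32D → wrap carry → 0xA32E
  0xA32E + 0x6335 = 0x10663 → wrap carry → 0x0664
  0x0664 + 0x849F = 0x08B03
One's-complement sum = 0x8B03.
Checksum = ~0x8B03 & 0xFFFF = 0x74FC.

74FC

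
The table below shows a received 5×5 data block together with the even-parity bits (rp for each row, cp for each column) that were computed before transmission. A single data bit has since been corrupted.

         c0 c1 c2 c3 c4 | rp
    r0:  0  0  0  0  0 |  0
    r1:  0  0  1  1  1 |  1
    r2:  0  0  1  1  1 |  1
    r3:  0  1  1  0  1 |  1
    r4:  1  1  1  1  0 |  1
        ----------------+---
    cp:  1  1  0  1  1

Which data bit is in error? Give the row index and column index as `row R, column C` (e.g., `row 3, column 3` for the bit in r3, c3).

row 4, column 1

Recompute each row's even parity and compare to rp:
  r0: data parity 0, sent rp 0 → ok
  r1: data parity 1, sent rp 1 → ok
  r2: data parity 1, sent rp 1 → ok
  r3: data parity 1, sent rp 1 → ok
  r4: data parity 0, sent rp 1 → mismatch
Recompute each column's even parity and compare to cp:
  c0: data parity 1, sent cp 1 → ok
  c1: data parity 0, sent cp 1 → mismatch
  c2: data parity 0, sent cp 0 → ok
  c3: data parity 1, sent cp 1 → ok
  c4: data parity 1, sent cp 1 → ok
Exactly one row (r4) and one column (c1) fail → the flipped bit is at their intersection.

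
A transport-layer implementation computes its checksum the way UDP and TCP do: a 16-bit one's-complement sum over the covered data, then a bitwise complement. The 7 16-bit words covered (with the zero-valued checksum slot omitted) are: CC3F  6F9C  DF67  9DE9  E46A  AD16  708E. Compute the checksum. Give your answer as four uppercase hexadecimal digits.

One's-complement addition (fold any carry out of bit 15 back into bit 0):
  0xCC3F + 0x6F9C = 0x13BDB → wrap carry → 0x3BDC
  0x3BDC + 0xDF67 = 0x11B43 → wrap carry → 0x1B44
  0x1B44 + 0x9DE9 = 0x0B92D
  0xB92D + 0xE46A = 0x19D97 → wrap carry → 0x9D98
  0x9D98 + 0xAD16 = 0x14AAE → wrap carry → 0x4AAF
  0x4AAF + 0x708E = 0x0BB3D
One's-complement sum = 0xBB3D.
Checksum = ~0xBB3D & 0xFFFF = 0x44C2.

44C2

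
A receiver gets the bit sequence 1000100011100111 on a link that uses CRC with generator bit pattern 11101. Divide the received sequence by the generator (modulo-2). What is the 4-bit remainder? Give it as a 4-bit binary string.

Modulo-2 division of 1000100011100111 by 11101:
  pos 0: 10001 XOR 11101 = 01100
  pos 1: 11000 XOR 11101 = 00101
  pos 3: 10100 XOR 11101 = 01001
  pos 4: 10011 XOR 11101 = 01110
  pos 5: 11101 XOR 11101 = 00000
  pos 10: 10011 XOR 11101 = 01110
  pos 11: 11101 XOR 11101 = 00000
Remainder = 0000 (zero — the frame passes the CRC check).

0000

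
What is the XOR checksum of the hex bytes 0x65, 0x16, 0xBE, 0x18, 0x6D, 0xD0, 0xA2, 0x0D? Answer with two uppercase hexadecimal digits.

C7

XOR the bytes together:
  start with 0x65
  0x65 ⊕ 0x16 = 0x73
  0x73 ⊕ 0xBE = 0xCD
  0xCD ⊕ 0x18 = 0xD5
  0xD5 ⊕ 0x6D = 0xB8
  0xB8 ⊕ 0xD0 = 0x68
  0x68 ⊕ 0xA2 = 0xCA
  0xCA ⊕ 0x0D = 0xC7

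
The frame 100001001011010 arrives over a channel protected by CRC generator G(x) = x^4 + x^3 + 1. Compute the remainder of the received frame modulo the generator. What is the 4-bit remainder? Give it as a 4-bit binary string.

Modulo-2 division of 100001001011010 by 11001:
  pos 0: 10000 XOR 11001 = 01001
  pos 1: 10011 XOR 11001 = 01010
  pos 2: 10100 XOR 11001 = 01101
  pos 3: 11010 XOR 11001 = 00011
  pos 6: 11101 XOR 11001 = 00100
  pos 8: 10010 XOR 11001 = 01011
  pos 9: 10111 XOR 11001 = 01110
  pos 10: 11100 XOR 11001 = 00101
Remainder = 0101 (nonzero — an error is detected).

0101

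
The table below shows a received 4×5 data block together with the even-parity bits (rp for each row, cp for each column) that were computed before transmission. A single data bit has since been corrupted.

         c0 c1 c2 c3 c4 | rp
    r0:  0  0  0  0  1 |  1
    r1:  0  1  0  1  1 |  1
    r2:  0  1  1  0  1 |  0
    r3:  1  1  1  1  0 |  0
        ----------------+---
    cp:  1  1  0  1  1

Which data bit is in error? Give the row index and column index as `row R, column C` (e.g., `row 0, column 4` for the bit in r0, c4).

row 2, column 3

Recompute each row's even parity and compare to rp:
  r0: data parity 1, sent rp 1 → ok
  r1: data parity 1, sent rp 1 → ok
  r2: data parity 1, sent rp 0 → mismatch
  r3: data parity 0, sent rp 0 → ok
Recompute each column's even parity and compare to cp:
  c0: data parity 1, sent cp 1 → ok
  c1: data parity 1, sent cp 1 → ok
  c2: data parity 0, sent cp 0 → ok
  c3: data parity 0, sent cp 1 → mismatch
  c4: data parity 1, sent cp 1 → ok
Exactly one row (r2) and one column (c3) fail → the flipped bit is at their intersection.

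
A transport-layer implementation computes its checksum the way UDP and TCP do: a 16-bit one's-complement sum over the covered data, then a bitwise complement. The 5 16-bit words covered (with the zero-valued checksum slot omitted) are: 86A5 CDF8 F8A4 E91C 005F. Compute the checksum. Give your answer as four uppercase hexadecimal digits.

C940

One's-complement addition (fold any carry out of bit 15 back into bit 0):
  0x86A5 + 0xCDF8 = 0x1549D → wrap carry → 0x549E
  0x549E + 0xF8A4 = 0x14D42 → wrap carry → 0x4D43
  0x4D43 + 0xE91C = 0x1365F → wrap carry → 0x3660
  0x3660 + 0x005F = 0x036BF
One's-complement sum = 0x36BF.
Checksum = ~0x36BF & 0xFFFF = 0xC940.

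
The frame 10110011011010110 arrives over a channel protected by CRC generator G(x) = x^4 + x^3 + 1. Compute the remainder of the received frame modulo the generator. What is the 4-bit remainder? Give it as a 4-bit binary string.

Modulo-2 division of 10110011011010110 by 11001:
  pos 0: 10110 XOR 11001 = 01111
  pos 1: 11110 XOR 11001 = 00111
  pos 3: 11111 XOR 11001 = 00110
  pos 5: 11001 XOR 11001 = 00000
  pos 10: 10101 XOR 11001 = 01100
  pos 11: 11001 XOR 11001 = 00000
Remainder = 0000 (zero — the frame passes the CRC check).

0000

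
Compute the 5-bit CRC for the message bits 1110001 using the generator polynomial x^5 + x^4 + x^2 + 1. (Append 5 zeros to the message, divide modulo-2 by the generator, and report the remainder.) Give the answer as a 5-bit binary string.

00101

Append 5 zeros: 111000100000. Divide by 110101 (XOR where the leading bit is 1):
  pos 0: 111000 XOR 110101 = 001101
  pos 2: 110110 XOR 110101 = 000011
  pos 6: 110000 XOR 110101 = 000101
Remainder (last 5 bits) = 00101. This is the CRC / FCS.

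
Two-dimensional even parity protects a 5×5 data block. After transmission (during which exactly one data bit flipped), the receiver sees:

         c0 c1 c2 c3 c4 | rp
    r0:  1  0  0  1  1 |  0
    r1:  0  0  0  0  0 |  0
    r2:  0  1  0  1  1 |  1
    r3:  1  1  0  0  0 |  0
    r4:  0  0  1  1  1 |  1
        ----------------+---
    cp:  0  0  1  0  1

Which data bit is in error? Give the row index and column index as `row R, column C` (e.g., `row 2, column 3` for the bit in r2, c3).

row 0, column 3

Recompute each row's even parity and compare to rp:
  r0: data parity 1, sent rp 0 → mismatch
  r1: data parity 0, sent rp 0 → ok
  r2: data parity 1, sent rp 1 → ok
  r3: data parity 0, sent rp 0 → ok
  r4: data parity 1, sent rp 1 → ok
Recompute each column's even parity and compare to cp:
  c0: data parity 0, sent cp 0 → ok
  c1: data parity 0, sent cp 0 → ok
  c2: data parity 1, sent cp 1 → ok
  c3: data parity 1, sent cp 0 → mismatch
  c4: data parity 1, sent cp 1 → ok
Exactly one row (r0) and one column (c3) fail → the flipped bit is at their intersection.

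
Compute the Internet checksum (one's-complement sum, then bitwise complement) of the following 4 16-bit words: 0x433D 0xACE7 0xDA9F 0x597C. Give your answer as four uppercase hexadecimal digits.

One's-complement addition (fold any carry out of bit 15 back into bit 0):
  0x433D + 0xACE7 = 0x0F024
  0xF024 + 0xDA9F = 0x1CAC3 → wrap carry → 0xCAC4
  0xCAC4 + 0x597C = 0x12440 → wrap carry → 0x2441
One's-complement sum = 0x2441.
Checksum = ~0x2441 & 0xFFFF = 0xDBBE.

DBBE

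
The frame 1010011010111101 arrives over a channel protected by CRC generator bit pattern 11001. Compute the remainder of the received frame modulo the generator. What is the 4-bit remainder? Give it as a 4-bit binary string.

0000

Modulo-2 division of 1010011010111101 by 11001:
  pos 0: 10100 XOR 11001 = 01101
  pos 1: 11011 XOR 11001 = 00010
  pos 4: 10101 XOR 11001 = 01100
  pos 5: 11000 XOR 11001 = 00001
  pos 9: 11111 XOR 11001 = 00110
  pos 11: 11001 XOR 11001 = 00000
Remainder = 0000 (zero — the frame passes the CRC check).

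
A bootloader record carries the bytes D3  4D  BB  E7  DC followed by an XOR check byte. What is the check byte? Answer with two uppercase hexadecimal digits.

1E

XOR the bytes together:
  start with 0xD3
  0xD3 ⊕ 0x4D = 0x9E
  0x9E ⊕ 0xBB = 0x25
  0x25 ⊕ 0xE7 = 0xC2
  0xC2 ⊕ 0xDC = 0x1E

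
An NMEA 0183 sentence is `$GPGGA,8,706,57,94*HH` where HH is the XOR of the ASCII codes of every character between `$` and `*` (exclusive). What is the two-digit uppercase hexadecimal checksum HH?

XOR the ASCII codes of the payload characters:
  'G' = 0x47 → acc = 0x47
  'P' = 0x50 → acc = 0x17
  'G' = 0x47 → acc = 0x50
  'G' = 0x47 → acc = 0x17
  'A' = 0x41 → acc = 0x56
  ',' = 0x2C → acc = 0x7A
  '8' = 0x38 → acc = 0x42
  ',' = 0x2C → acc = 0x6E
  '7' = 0x37 → acc = 0x59
  '0' = 0x30 → acc = 0x69
  '6' = 0x36 → acc = 0x5F
  ',' = 0x2C → acc = 0x73
  '5' = 0x35 → acc = 0x46
  '7' = 0x37 → acc = 0x71
  ',' = 0x2C → acc = 0x5D
  '9' = 0x39 → acc = 0x64
  '4' = 0x34 → acc = 0x50
Checksum = 0x50.

50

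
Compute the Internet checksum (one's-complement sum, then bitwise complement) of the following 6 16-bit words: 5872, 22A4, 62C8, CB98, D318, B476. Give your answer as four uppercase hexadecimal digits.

One's-complement addition (fold any carry out of bit 15 back into bit 0):
  0x5872 + 0x22A4 = 0x07B16
  0x7B16 + 0x62C8 = 0x0DDDE
  0xDDDE + 0xCB98 = 0x1A976 → wrap carry → 0xA977
  0xA977 + 0xD318 = 0x17C8F → wrap carry → 0x7C90
  0x7C90 + 0xB476 = 0x13106 → wrap carry → 0x3107
One's-complement sum = 0x3107.
Checksum = ~0x3107 & 0xFFFF = 0xCEF8.

CEF8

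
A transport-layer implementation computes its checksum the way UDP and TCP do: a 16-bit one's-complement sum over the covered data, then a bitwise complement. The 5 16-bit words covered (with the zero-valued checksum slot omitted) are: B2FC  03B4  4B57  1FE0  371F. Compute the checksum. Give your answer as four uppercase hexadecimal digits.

A6F8

One's-complement addition (fold any carry out of bit 15 back into bit 0):
  0xB2FC + 0x03B4 = 0x0B6B0
  0xB6B0 + 0x4B57 = 0x10207 → wrap carry → 0x0208
  0x0208 + 0x1FE0 = 0x021E8
  0x21E8 + 0x371F = 0x05907
One's-complement sum = 0x5907.
Checksum = ~0x5907 & 0xFFFF = 0xA6F8.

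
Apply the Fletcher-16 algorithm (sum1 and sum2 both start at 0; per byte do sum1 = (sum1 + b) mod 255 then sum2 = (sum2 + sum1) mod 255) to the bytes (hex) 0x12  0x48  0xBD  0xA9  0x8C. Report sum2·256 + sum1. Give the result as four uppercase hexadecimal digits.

944E

Running sums (mod 255):
  after byte 0 (0x12): sum1=18, sum2=18
  after byte 1 (0x48): sum1=90, sum2=108
  after byte 2 (0xBD): sum1=24, sum2=132
  after byte 3 (0xA9): sum1=193, sum2=70
  after byte 4 (0x8C): sum1=78, sum2=148
Checksum = sum2·256 + sum1 = 148·256 + 78 = 37966 = 0x944E.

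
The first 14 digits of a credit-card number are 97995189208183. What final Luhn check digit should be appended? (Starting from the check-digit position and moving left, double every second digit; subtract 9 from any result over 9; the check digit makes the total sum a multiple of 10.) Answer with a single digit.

Partial digits right→left: 3 8 1 8 0 2 9 8 1 5 9 9 7 9
Double every second digit counting from the check-digit position (so the 1st, 3rd, 5th, ... of the partial from the right).
  doubled (with −9 where >9): 6 2 0 9 2 9 5 → sum 33
  kept as-is: 8 8 2 8 5 9 9 → sum 49
Total = 33 + 49 = 82.
Check digit = (10 − (82 mod 10)) mod 10 = 8.

8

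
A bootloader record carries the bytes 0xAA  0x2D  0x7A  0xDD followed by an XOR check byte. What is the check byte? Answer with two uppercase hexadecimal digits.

20

XOR the bytes together:
  start with 0xAA
  0xAA ⊕ 0x2D = 0x87
  0x87 ⊕ 0x7A = 0xFD
  0xFD ⊕ 0xDD = 0x20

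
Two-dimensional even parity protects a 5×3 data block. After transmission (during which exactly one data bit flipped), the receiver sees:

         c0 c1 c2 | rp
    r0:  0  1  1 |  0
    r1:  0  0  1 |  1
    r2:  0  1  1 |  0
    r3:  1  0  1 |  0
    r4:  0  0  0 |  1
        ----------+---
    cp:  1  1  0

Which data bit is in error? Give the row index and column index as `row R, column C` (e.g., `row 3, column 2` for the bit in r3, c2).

Recompute each row's even parity and compare to rp:
  r0: data parity 0, sent rp 0 → ok
  r1: data parity 1, sent rp 1 → ok
  r2: data parity 0, sent rp 0 → ok
  r3: data parity 0, sent rp 0 → ok
  r4: data parity 0, sent rp 1 → mismatch
Recompute each column's even parity and compare to cp:
  c0: data parity 1, sent cp 1 → ok
  c1: data parity 0, sent cp 1 → mismatch
  c2: data parity 0, sent cp 0 → ok
Exactly one row (r4) and one column (c1) fail → the flipped bit is at their intersection.

row 4, column 1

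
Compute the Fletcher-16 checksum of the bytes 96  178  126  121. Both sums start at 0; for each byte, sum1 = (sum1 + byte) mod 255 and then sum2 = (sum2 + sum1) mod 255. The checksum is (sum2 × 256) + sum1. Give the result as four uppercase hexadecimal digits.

100B

Running sums (mod 255):
  after byte 0 (96): sum1=96, sum2=96
  after byte 1 (178): sum1=19, sum2=115
  after byte 2 (126): sum1=145, sum2=5
  after byte 3 (121): sum1=11, sum2=16
Checksum = sum2·256 + sum1 = 16·256 + 11 = 4107 = 0x100B.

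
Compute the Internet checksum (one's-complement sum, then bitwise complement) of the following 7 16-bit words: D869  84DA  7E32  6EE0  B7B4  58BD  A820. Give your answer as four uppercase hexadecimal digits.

FD15

One's-complement addition (fold any carry out of bit 15 back into bit 0):
  0xD869 + 0x84DA = 0x15D43 → wrap carry → 0x5D44
  0x5D44 + 0x7E32 = 0x0DB76
  0xDB76 + 0x6EE0 = 0x14A56 → wrap carry → 0x4A57
  0x4A57 + 0xB7B4 = 0x1020B → wrap carry → 0x020C
  0x020C + 0x58BD = 0x05AC9
  0x5AC9 + 0xA820 = 0x102E9 → wrap carry → 0x02EA
One's-complement sum = 0x02EA.
Checksum = ~0x02EA & 0xFFFF = 0xFD15.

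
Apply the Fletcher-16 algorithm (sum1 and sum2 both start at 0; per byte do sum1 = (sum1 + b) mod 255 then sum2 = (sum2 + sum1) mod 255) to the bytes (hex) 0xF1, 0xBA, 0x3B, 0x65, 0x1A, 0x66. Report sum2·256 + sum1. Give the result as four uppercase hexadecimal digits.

09CD

Running sums (mod 255):
  after byte 0 (0xF1): sum1=241, sum2=241
  after byte 1 (0xBA): sum1=172, sum2=158
  after byte 2 (0x3B): sum1=231, sum2=134
  after byte 3 (0x65): sum1=77, sum2=211
  after byte 4 (0x1A): sum1=103, sum2=59
  after byte 5 (0x66): sum1=205, sum2=9
Checksum = sum2·256 + sum1 = 9·256 + 205 = 2509 = 0x09CD.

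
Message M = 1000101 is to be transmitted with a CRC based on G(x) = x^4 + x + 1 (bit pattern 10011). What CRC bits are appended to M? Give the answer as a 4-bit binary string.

1000

Append 4 zeros: 10001010000. Divide by 10011 (XOR where the leading bit is 1):
  pos 0: 10001 XOR 10011 = 00010
  pos 3: 10010 XOR 10011 = 00001
Remainder (last 4 bits) = 1000. This is the CRC / FCS.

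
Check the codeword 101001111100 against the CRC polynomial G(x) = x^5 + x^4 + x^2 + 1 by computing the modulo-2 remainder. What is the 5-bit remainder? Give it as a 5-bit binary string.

Modulo-2 division of 101001111100 by 110101:
  pos 0: 101001 XOR 110101 = 011100
  pos 1: 111001 XOR 110101 = 001100
  pos 3: 110011 XOR 110101 = 000110
  pos 6: 110100 XOR 110101 = 000001
Remainder = 00001 (nonzero — an error is detected).

00001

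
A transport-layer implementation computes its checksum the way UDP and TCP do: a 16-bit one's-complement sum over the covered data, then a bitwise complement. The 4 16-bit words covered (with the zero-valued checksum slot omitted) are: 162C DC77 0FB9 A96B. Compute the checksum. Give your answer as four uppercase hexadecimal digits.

5437

One's-complement addition (fold any carry out of bit 15 back into bit 0):
  0x162C + 0xDC77 = 0x0F2A3
  0xF2A3 + 0x0FB9 = 0x1025C → wrap carry → 0x025D
  0x025D + 0xA96B = 0x0ABC8
One's-complement sum = 0xABC8.
Checksum = ~0xABC8 & 0xFFFF = 0x5437.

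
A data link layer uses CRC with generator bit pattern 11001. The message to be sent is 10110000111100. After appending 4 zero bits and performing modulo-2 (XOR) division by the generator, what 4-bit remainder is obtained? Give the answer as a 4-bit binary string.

Append 4 zeros: 101100001111000000. Divide by 11001 (XOR where the leading bit is 1):
  pos 0: 10110 XOR 11001 = 01111
  pos 1: 11110 XOR 11001 = 00111
  pos 3: 11100 XOR 11001 = 00101
  pos 5: 10111 XOR 11001 = 01110
  pos 6: 11101 XOR 11001 = 00100
  pos 8: 10010 XOR 11001 = 01011
  pos 9: 10110 XOR 11001 = 01111
  pos 10: 11110 XOR 11001 = 00111
  pos 12: 11100 XOR 11001 = 00101
Remainder (last 4 bits) = 1010. This is the CRC / FCS.

1010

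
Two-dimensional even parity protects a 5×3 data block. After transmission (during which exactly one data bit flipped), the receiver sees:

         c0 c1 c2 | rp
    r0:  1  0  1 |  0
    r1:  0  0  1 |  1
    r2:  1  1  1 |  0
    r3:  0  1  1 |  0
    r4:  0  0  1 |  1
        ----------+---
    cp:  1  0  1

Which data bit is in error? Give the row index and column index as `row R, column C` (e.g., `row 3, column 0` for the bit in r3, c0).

Recompute each row's even parity and compare to rp:
  r0: data parity 0, sent rp 0 → ok
  r1: data parity 1, sent rp 1 → ok
  r2: data parity 1, sent rp 0 → mismatch
  r3: data parity 0, sent rp 0 → ok
  r4: data parity 1, sent rp 1 → ok
Recompute each column's even parity and compare to cp:
  c0: data parity 0, sent cp 1 → mismatch
  c1: data parity 0, sent cp 0 → ok
  c2: data parity 1, sent cp 1 → ok
Exactly one row (r2) and one column (c0) fail → the flipped bit is at their intersection.

row 2, column 0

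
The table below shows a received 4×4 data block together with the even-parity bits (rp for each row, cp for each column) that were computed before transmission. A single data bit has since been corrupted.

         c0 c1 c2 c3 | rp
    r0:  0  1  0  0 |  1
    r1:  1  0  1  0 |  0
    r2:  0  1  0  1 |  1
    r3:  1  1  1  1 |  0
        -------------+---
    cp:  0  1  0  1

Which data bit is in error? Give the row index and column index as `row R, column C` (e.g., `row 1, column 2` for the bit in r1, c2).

row 2, column 3

Recompute each row's even parity and compare to rp:
  r0: data parity 1, sent rp 1 → ok
  r1: data parity 0, sent rp 0 → ok
  r2: data parity 0, sent rp 1 → mismatch
  r3: data parity 0, sent rp 0 → ok
Recompute each column's even parity and compare to cp:
  c0: data parity 0, sent cp 0 → ok
  c1: data parity 1, sent cp 1 → ok
  c2: data parity 0, sent cp 0 → ok
  c3: data parity 0, sent cp 1 → mismatch
Exactly one row (r2) and one column (c3) fail → the flipped bit is at their intersection.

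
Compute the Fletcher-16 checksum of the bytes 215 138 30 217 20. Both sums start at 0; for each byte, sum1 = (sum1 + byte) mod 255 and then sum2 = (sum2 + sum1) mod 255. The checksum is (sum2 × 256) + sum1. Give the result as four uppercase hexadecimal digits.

836E

Running sums (mod 255):
  after byte 0 (215): sum1=215, sum2=215
  after byte 1 (138): sum1=98, sum2=58
  after byte 2 (30): sum1=128, sum2=186
  after byte 3 (217): sum1=90, sum2=21
  after byte 4 (20): sum1=110, sum2=131
Checksum = sum2·256 + sum1 = 131·256 + 110 = 33646 = 0x836E.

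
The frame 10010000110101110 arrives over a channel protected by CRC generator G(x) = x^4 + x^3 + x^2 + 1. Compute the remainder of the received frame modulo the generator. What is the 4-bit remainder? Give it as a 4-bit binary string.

0000

Modulo-2 division of 10010000110101110 by 11101:
  pos 0: 10010 XOR 11101 = 01111
  pos 1: 11110 XOR 11101 = 00011
  pos 4: 11001 XOR 11101 = 00100
  pos 6: 10010 XOR 11101 = 01111
  pos 7: 11111 XOR 11101 = 00010
  pos 10: 10011 XOR 11101 = 01110
  pos 11: 11101 XOR 11101 = 00000
Remainder = 0000 (zero — the frame passes the CRC check).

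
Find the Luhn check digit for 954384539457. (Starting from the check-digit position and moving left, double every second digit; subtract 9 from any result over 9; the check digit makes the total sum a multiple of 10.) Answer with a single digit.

Partial digits right→left: 7 5 4 9 3 5 4 8 3 4 5 9
Double every second digit counting from the check-digit position (so the 1st, 3rd, 5th, ... of the partial from the right).
  doubled (with −9 where >9): 5 8 6 8 6 1 → sum 34
  kept as-is: 5 9 5 8 4 9 → sum 40
Total = 34 + 40 = 74.
Check digit = (10 − (74 mod 10)) mod 10 = 6.

6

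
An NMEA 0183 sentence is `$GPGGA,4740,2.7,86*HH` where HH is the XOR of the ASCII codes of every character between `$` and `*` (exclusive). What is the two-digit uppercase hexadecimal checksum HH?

XOR the ASCII codes of the payload characters:
  'G' = 0x47 → acc = 0x47
  'P' = 0x50 → acc = 0x17
  'G' = 0x47 → acc = 0x50
  'G' = 0x47 → acc = 0x17
  'A' = 0x41 → acc = 0x56
  ',' = 0x2C → acc = 0x7A
  '4' = 0x34 → acc = 0x4E
  '7' = 0x37 → acc = 0x79
  '4' = 0x34 → acc = 0x4D
  '0' = 0x30 → acc = 0x7D
  ',' = 0x2C → acc = 0x51
  '2' = 0x32 → acc = 0x63
  '.' = 0x2E → acc = 0x4D
  '7' = 0x37 → acc = 0x7A
  ',' = 0x2C → acc = 0x56
  '8' = 0x38 → acc = 0x6E
  '6' = 0x36 → acc = 0x58
Checksum = 0x58.

58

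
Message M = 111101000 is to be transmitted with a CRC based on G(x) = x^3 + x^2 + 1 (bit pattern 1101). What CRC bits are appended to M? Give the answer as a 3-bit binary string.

010

Append 3 zeros: 111101000000. Divide by 1101 (XOR where the leading bit is 1):
  pos 0: 1111 XOR 1101 = 0010
  pos 2: 1001 XOR 1101 = 0100
  pos 3: 1000 XOR 1101 = 0101
  pos 4: 1010 XOR 1101 = 0111
  pos 5: 1110 XOR 1101 = 0011
  pos 7: 1100 XOR 1101 = 0001
Remainder (last 3 bits) = 010. This is the CRC / FCS.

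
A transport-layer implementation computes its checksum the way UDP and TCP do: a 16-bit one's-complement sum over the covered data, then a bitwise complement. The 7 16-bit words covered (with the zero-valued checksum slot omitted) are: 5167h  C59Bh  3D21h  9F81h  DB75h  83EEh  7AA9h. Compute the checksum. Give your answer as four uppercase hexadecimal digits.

324C

One's-complement addition (fold any carry out of bit 15 back into bit 0):
  0x5167 + 0xC59B = 0x11702 → wrap carry → 0x1703
  0x1703 + 0x3D21 = 0x05424
  0x5424 + 0x9F81 = 0x0F3A5
  0xF3A5 + 0xDB75 = 0x1CF1A → wrap carry → 0xCF1B
  0xCF1B + 0x83EE = 0x15309 → wrap carry → 0x530A
  0x530A + 0x7AA9 = 0x0CDB3
One's-complement sum = 0xCDB3.
Checksum = ~0xCDB3 & 0xFFFF = 0x324C.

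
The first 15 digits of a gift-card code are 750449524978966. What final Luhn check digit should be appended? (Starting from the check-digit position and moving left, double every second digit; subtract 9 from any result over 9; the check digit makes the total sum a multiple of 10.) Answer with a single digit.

Partial digits right→left: 6 6 9 8 7 9 4 2 5 9 4 4 0 5 7
Double every second digit counting from the check-digit position (so the 1st, 3rd, 5th, ... of the partial from the right).
  doubled (with −9 where >9): 3 9 5 8 1 8 0 5 → sum 39
  kept as-is: 6 8 9 2 9 4 5 → sum 43
Total = 39 + 43 = 82.
Check digit = (10 − (82 mod 10)) mod 10 = 8.

8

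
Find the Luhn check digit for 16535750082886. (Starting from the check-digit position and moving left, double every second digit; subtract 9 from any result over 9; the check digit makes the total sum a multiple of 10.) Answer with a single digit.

3

Partial digits right→left: 6 8 8 2 8 0 0 5 7 5 3 5 6 1
Double every second digit counting from the check-digit position (so the 1st, 3rd, 5th, ... of the partial from the right).
  doubled (with −9 where >9): 3 7 7 0 5 6 3 → sum 31
  kept as-is: 8 2 0 5 5 5 1 → sum 26
Total = 31 + 26 = 57.
Check digit = (10 − (57 mod 10)) mod 10 = 3.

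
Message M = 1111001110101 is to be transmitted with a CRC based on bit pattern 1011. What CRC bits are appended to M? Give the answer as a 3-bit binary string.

010

Append 3 zeros: 1111001110101000. Divide by 1011 (XOR where the leading bit is 1):
  pos 0: 1111 XOR 1011 = 0100
  pos 1: 1000 XOR 1011 = 0011
  pos 3: 1101 XOR 1011 = 0110
  pos 4: 1101 XOR 1011 = 0110
  pos 5: 1101 XOR 1011 = 0110
  pos 6: 1100 XOR 1011 = 0111
  pos 7: 1111 XOR 1011 = 0100
  pos 8: 1000 XOR 1011 = 0011
  pos 10: 1110 XOR 1011 = 0101
  pos 11: 1010 XOR 1011 = 0001
Remainder (last 3 bits) = 010. This is the CRC / FCS.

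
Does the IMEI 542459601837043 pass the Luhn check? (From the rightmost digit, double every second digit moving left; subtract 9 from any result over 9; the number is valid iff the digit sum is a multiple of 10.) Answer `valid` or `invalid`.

valid

From the right, keep odd positions and double even positions (subtract 9 from any doubled value over 9):
  doubled (positions 2,4,...): 8 5 7 0 9 8 8 → sum 45
  kept (positions 1,3,...): 3 0 3 1 6 5 2 5 → sum 25
Total = 70.
70 mod 10 = 0, so the number is valid.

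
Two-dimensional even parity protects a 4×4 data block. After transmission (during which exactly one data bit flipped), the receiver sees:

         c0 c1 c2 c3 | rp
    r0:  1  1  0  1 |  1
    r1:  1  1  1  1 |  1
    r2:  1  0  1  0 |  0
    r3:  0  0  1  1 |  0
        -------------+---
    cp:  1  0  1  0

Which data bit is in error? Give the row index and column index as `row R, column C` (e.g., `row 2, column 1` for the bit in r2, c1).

row 1, column 3

Recompute each row's even parity and compare to rp:
  r0: data parity 1, sent rp 1 → ok
  r1: data parity 0, sent rp 1 → mismatch
  r2: data parity 0, sent rp 0 → ok
  r3: data parity 0, sent rp 0 → ok
Recompute each column's even parity and compare to cp:
  c0: data parity 1, sent cp 1 → ok
  c1: data parity 0, sent cp 0 → ok
  c2: data parity 1, sent cp 1 → ok
  c3: data parity 1, sent cp 0 → mismatch
Exactly one row (r1) and one column (c3) fail → the flipped bit is at their intersection.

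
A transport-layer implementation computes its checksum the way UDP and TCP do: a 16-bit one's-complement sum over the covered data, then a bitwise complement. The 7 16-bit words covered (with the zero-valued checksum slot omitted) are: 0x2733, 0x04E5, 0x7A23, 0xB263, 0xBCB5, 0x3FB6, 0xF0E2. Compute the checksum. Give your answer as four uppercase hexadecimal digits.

One's-complement addition (fold any carry out of bit 15 back into bit 0):
  0x2733 + 0x04E5 = 0x02C18
  0x2C18 + 0x7A23 = 0x0A63B
  0xA63B + 0xB263 = 0x1589E → wrap carry → 0x589F
  0x589F + 0xBCB5 = 0x11554 → wrap carry → 0x1555
  0x1555 + 0x3FB6 = 0x0550B
  0x550B + 0xF0E2 = 0x145ED → wrap carry → 0x45EE
One's-complement sum = 0x45EE.
Checksum = ~0x45EE & 0xFFFF = 0xBA11.

BA11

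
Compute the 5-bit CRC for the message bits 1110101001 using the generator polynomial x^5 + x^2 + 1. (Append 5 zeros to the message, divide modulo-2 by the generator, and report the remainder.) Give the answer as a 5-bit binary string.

Append 5 zeros: 111010100100000. Divide by 100101 (XOR where the leading bit is 1):
  pos 0: 111010 XOR 100101 = 011111
  pos 1: 111111 XOR 100101 = 011010
  pos 2: 110100 XOR 100101 = 010001
  pos 3: 100010 XOR 100101 = 000111
  pos 6: 111100 XOR 100101 = 011001
  pos 7: 110010 XOR 100101 = 010111
  pos 8: 101110 XOR 100101 = 001011
Remainder (last 5 bits) = 10110. This is the CRC / FCS.

10110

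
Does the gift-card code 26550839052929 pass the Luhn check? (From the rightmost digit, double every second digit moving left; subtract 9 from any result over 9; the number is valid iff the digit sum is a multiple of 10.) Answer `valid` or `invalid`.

valid

From the right, keep odd positions and double even positions (subtract 9 from any doubled value over 9):
  doubled (positions 2,4,...): 4 4 0 6 0 1 4 → sum 19
  kept (positions 1,3,...): 9 9 5 9 8 5 6 → sum 51
Total = 70.
70 mod 10 = 0, so the number is valid.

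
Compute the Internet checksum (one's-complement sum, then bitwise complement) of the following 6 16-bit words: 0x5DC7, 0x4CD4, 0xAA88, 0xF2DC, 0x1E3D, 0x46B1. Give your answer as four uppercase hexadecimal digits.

One's-complement addition (fold any carry out of bit 15 back into bit 0):
  0x5DC7 + 0x4CD4 = 0x0AA9B
  0xAA9B + 0xAA88 = 0x15523 → wrap carry → 0x5524
  0x5524 + 0xF2DC = 0x14800 → wrap carry → 0x4801
  0x4801 + 0x1E3D = 0x0663E
  0x663E + 0x46B1 = 0x0ACEF
One's-complement sum = 0xACEF.
Checksum = ~0xACEF & 0xFFFF = 0x5310.

5310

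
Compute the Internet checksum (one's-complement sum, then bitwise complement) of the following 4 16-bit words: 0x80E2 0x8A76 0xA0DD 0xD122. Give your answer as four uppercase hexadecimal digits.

82A6

One's-complement addition (fold any carry out of bit 15 back into bit 0):
  0x80E2 + 0x8A76 = 0x10B58 → wrap carry → 0x0B59
  0x0B59 + 0xA0DD = 0x0AC36
  0xAC36 + 0xD122 = 0x17D58 → wrap carry → 0x7D59
One's-complement sum = 0x7D59.
Checksum = ~0x7D59 & 0xFFFF = 0x82A6.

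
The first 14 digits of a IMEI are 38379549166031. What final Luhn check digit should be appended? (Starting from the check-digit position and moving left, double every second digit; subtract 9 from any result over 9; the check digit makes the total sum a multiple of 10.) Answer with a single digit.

4

Partial digits right→left: 1 3 0 6 6 1 9 4 5 9 7 3 8 3
Double every second digit counting from the check-digit position (so the 1st, 3rd, 5th, ... of the partial from the right).
  doubled (with −9 where >9): 2 0 3 9 1 5 7 → sum 27
  kept as-is: 3 6 1 4 9 3 3 → sum 29
Total = 27 + 29 = 56.
Check digit = (10 − (56 mod 10)) mod 10 = 4.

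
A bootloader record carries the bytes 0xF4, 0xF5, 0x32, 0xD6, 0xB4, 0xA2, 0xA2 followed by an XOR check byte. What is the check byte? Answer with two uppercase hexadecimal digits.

51

XOR the bytes together:
  start with 0xF4
  0xF4 ⊕ 0xF5 = 0x01
  0x01 ⊕ 0x32 = 0x33
  0x33 ⊕ 0xD6 = 0xE5
  0xE5 ⊕ 0xB4 = 0x51
  0x51 ⊕ 0xA2 = 0xF3
  0xF3 ⊕ 0xA2 = 0x51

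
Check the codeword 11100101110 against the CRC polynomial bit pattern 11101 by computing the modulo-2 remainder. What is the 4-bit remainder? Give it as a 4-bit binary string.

0111

Modulo-2 division of 11100101110 by 11101:
  pos 0: 11100 XOR 11101 = 00001
  pos 4: 11011 XOR 11101 = 00110
  pos 6: 11010 XOR 11101 = 00111
Remainder = 0111 (nonzero — an error is detected).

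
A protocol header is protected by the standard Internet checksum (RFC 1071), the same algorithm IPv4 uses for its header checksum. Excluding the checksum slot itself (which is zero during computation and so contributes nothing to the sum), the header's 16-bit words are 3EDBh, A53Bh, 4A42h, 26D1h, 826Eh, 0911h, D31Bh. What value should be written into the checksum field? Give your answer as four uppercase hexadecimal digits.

One's-complement addition (fold any carry out of bit 15 back into bit 0):
  0x3EDB + 0xA53B = 0x0E416
  0xE416 + 0x4A42 = 0x12E58 → wrap carry → 0x2E59
  0x2E59 + 0x26D1 = 0x0552A
  0x552A + 0x826E = 0x0D798
  0xD798 + 0x0911 = 0x0E0A9
  0xE0A9 + 0xD31B = 0x1B3C4 → wrap carry → 0xB3C5
One's-complement sum = 0xB3C5.
Checksum = ~0xB3C5 & 0xFFFF = 0x4C3A.

4C3A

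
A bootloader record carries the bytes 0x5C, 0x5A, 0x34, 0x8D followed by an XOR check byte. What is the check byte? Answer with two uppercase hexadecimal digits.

BF

XOR the bytes together:
  start with 0x5C
  0x5C ⊕ 0x5A = 0x06
  0x06 ⊕ 0x34 = 0x32
  0x32 ⊕ 0x8D = 0xBF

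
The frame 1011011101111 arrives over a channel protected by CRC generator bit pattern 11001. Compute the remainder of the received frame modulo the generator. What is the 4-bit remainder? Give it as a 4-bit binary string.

0000

Modulo-2 division of 1011011101111 by 11001:
  pos 0: 10110 XOR 11001 = 01111
  pos 1: 11111 XOR 11001 = 00110
  pos 3: 11011 XOR 11001 = 00010
  pos 6: 10011 XOR 11001 = 01010
  pos 7: 10101 XOR 11001 = 01100
  pos 8: 11001 XOR 11001 = 00000
Remainder = 0000 (zero — the frame passes the CRC check).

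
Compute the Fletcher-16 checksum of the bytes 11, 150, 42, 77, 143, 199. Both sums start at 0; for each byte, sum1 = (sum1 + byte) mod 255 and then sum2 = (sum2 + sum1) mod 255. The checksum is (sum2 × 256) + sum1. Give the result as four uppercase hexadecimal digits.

AA70

Running sums (mod 255):
  after byte 0 (11): sum1=11, sum2=11
  after byte 1 (150): sum1=161, sum2=172
  after byte 2 (42): sum1=203, sum2=120
  after byte 3 (77): sum1=25, sum2=145
  after byte 4 (143): sum1=168, sum2=58
  after byte 5 (199): sum1=112, sum2=170
Checksum = sum2·256 + sum1 = 170·256 + 112 = 43632 = 0xAA70.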